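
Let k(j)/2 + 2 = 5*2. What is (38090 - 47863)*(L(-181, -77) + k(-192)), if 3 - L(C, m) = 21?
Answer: 19546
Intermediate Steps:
L(C, m) = -18 (L(C, m) = 3 - 1*21 = 3 - 21 = -18)
k(j) = 16 (k(j) = -4 + 2*(5*2) = -4 + 2*10 = -4 + 20 = 16)
(38090 - 47863)*(L(-181, -77) + k(-192)) = (38090 - 47863)*(-18 + 16) = -9773*(-2) = 19546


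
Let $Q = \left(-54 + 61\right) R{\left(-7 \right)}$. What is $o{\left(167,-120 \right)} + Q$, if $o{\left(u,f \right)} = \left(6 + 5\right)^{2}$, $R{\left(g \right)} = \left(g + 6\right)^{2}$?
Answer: $128$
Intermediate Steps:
$R{\left(g \right)} = \left(6 + g\right)^{2}$
$o{\left(u,f \right)} = 121$ ($o{\left(u,f \right)} = 11^{2} = 121$)
$Q = 7$ ($Q = \left(-54 + 61\right) \left(6 - 7\right)^{2} = 7 \left(-1\right)^{2} = 7 \cdot 1 = 7$)
$o{\left(167,-120 \right)} + Q = 121 + 7 = 128$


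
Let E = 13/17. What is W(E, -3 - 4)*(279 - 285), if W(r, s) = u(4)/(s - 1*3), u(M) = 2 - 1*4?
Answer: -6/5 ≈ -1.2000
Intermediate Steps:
u(M) = -2 (u(M) = 2 - 4 = -2)
E = 13/17 (E = 13*(1/17) = 13/17 ≈ 0.76471)
W(r, s) = -2/(-3 + s) (W(r, s) = -2/(s - 1*3) = -2/(s - 3) = -2/(-3 + s))
W(E, -3 - 4)*(279 - 285) = (-2/(-3 + (-3 - 4)))*(279 - 285) = -2/(-3 - 7)*(-6) = -2/(-10)*(-6) = -2*(-1/10)*(-6) = (1/5)*(-6) = -6/5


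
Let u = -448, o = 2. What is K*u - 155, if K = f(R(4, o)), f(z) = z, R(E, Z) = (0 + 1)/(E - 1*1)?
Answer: -913/3 ≈ -304.33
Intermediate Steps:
R(E, Z) = 1/(-1 + E) (R(E, Z) = 1/(E - 1) = 1/(-1 + E))
K = ⅓ (K = 1/(-1 + 4) = 1/3 = ⅓ ≈ 0.33333)
K*u - 155 = (⅓)*(-448) - 155 = -448/3 - 155 = -913/3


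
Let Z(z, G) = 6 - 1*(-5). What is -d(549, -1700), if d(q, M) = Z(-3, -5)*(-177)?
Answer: 1947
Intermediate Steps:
Z(z, G) = 11 (Z(z, G) = 6 + 5 = 11)
d(q, M) = -1947 (d(q, M) = 11*(-177) = -1947)
-d(549, -1700) = -1*(-1947) = 1947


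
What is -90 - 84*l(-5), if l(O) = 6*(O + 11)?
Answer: -3114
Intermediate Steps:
l(O) = 66 + 6*O (l(O) = 6*(11 + O) = 66 + 6*O)
-90 - 84*l(-5) = -90 - 84*(66 + 6*(-5)) = -90 - 84*(66 - 30) = -90 - 84*36 = -90 - 3024 = -3114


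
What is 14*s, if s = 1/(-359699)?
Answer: -14/359699 ≈ -3.8921e-5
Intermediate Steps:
s = -1/359699 ≈ -2.7801e-6
14*s = 14*(-1/359699) = -14/359699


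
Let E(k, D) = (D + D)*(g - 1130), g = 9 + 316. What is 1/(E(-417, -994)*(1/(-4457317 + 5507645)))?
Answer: 262582/400085 ≈ 0.65632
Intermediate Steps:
g = 325
E(k, D) = -1610*D (E(k, D) = (D + D)*(325 - 1130) = (2*D)*(-805) = -1610*D)
1/(E(-417, -994)*(1/(-4457317 + 5507645))) = 1/(((-1610*(-994)))*(1/(-4457317 + 5507645))) = 1/(1600340*(1/1050328)) = (1/1600340)*1050328 = 262582/400085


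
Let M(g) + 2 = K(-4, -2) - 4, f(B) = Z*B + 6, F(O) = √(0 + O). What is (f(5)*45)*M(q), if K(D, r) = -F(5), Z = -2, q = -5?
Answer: 1080 + 180*√5 ≈ 1482.5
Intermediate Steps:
F(O) = √O
f(B) = 6 - 2*B (f(B) = -2*B + 6 = 6 - 2*B)
K(D, r) = -√5
M(g) = -6 - √5 (M(g) = -2 + (-√5 - 4) = -2 + (-4 - √5) = -6 - √5)
(f(5)*45)*M(q) = ((6 - 2*5)*45)*(-6 - √5) = ((6 - 10)*45)*(-6 - √5) = (-4*45)*(-6 - √5) = -180*(-6 - √5) = 1080 + 180*√5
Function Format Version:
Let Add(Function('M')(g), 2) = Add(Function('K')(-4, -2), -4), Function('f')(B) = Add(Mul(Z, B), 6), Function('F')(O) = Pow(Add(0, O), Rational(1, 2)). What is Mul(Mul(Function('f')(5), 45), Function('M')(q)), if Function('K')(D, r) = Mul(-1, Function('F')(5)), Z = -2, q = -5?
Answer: Add(1080, Mul(180, Pow(5, Rational(1, 2)))) ≈ 1482.5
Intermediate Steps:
Function('F')(O) = Pow(O, Rational(1, 2))
Function('f')(B) = Add(6, Mul(-2, B)) (Function('f')(B) = Add(Mul(-2, B), 6) = Add(6, Mul(-2, B)))
Function('K')(D, r) = Mul(-1, Pow(5, Rational(1, 2)))
Function('M')(g) = Add(-6, Mul(-1, Pow(5, Rational(1, 2)))) (Function('M')(g) = Add(-2, Add(Mul(-1, Pow(5, Rational(1, 2))), -4)) = Add(-2, Add(-4, Mul(-1, Pow(5, Rational(1, 2))))) = Add(-6, Mul(-1, Pow(5, Rational(1, 2)))))
Mul(Mul(Function('f')(5), 45), Function('M')(q)) = Mul(Mul(Add(6, Mul(-2, 5)), 45), Add(-6, Mul(-1, Pow(5, Rational(1, 2))))) = Mul(Mul(Add(6, -10), 45), Add(-6, Mul(-1, Pow(5, Rational(1, 2))))) = Mul(Mul(-4, 45), Add(-6, Mul(-1, Pow(5, Rational(1, 2))))) = Mul(-180, Add(-6, Mul(-1, Pow(5, Rational(1, 2))))) = Add(1080, Mul(180, Pow(5, Rational(1, 2))))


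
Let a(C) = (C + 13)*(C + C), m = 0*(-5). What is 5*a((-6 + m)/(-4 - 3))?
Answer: 5820/49 ≈ 118.78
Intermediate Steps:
m = 0
a(C) = 2*C*(13 + C) (a(C) = (13 + C)*(2*C) = 2*C*(13 + C))
5*a((-6 + m)/(-4 - 3)) = 5*(2*((-6 + 0)/(-4 - 3))*(13 + (-6 + 0)/(-4 - 3))) = 5*(2*(-6/(-7))*(13 - 6/(-7))) = 5*(2*(-6*(-⅐))*(13 - 6*(-⅐))) = 5*(2*(6/7)*(13 + 6/7)) = 5*(2*(6/7)*(97/7)) = 5*(1164/49) = 5820/49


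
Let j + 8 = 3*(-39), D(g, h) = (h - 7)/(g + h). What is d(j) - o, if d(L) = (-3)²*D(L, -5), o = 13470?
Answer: -875496/65 ≈ -13469.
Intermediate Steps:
D(g, h) = (-7 + h)/(g + h)
j = -125 (j = -8 + 3*(-39) = -8 - 117 = -125)
d(L) = -108/(-5 + L) (d(L) = (-3)²*((-7 - 5)/(L - 5)) = 9*(-12/(-5 + L)) = -108/(-5 + L))
d(j) - o = -108/(-5 - 125) - 1*13470 = -108/(-130) - 13470 = -108*(-1/130) - 13470 = 54/65 - 13470 = -875496/65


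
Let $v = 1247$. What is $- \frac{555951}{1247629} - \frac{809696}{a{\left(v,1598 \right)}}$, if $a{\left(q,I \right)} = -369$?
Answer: $\frac{1009995064865}{460375101} \approx 2193.9$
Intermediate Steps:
$- \frac{555951}{1247629} - \frac{809696}{a{\left(v,1598 \right)}} = - \frac{555951}{1247629} - \frac{809696}{-369} = \left(-555951\right) \frac{1}{1247629} - - \frac{809696}{369} = - \frac{555951}{1247629} + \frac{809696}{369} = \frac{1009995064865}{460375101}$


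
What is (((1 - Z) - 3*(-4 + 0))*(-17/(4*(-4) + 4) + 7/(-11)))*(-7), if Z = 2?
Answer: -721/12 ≈ -60.083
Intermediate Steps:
(((1 - Z) - 3*(-4 + 0))*(-17/(4*(-4) + 4) + 7/(-11)))*(-7) = (((1 - 1*2) - 3*(-4 + 0))*(-17/(4*(-4) + 4) + 7/(-11)))*(-7) = (((1 - 2) - 3*(-4))*(-17/(-16 + 4) + 7*(-1/11)))*(-7) = ((-1 + 12)*(-17/(-12) - 7/11))*(-7) = (11*(-17*(-1/12) - 7/11))*(-7) = (11*(17/12 - 7/11))*(-7) = (11*(103/132))*(-7) = (103/12)*(-7) = -721/12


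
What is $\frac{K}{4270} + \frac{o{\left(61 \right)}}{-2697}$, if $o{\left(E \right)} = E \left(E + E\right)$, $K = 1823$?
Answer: $- \frac{26860709}{11516190} \approx -2.3324$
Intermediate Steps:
$o{\left(E \right)} = 2 E^{2}$ ($o{\left(E \right)} = E 2 E = 2 E^{2}$)
$\frac{K}{4270} + \frac{o{\left(61 \right)}}{-2697} = \frac{1823}{4270} + \frac{2 \cdot 61^{2}}{-2697} = 1823 \cdot \frac{1}{4270} + 2 \cdot 3721 \left(- \frac{1}{2697}\right) = \frac{1823}{4270} + 7442 \left(- \frac{1}{2697}\right) = \frac{1823}{4270} - \frac{7442}{2697} = - \frac{26860709}{11516190}$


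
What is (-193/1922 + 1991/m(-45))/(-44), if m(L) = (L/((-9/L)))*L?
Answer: -1872577/856251000 ≈ -0.0021870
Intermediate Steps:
m(L) = -L³/9 (m(L) = (L*(-L/9))*L = (-L²/9)*L = -L³/9)
(-193/1922 + 1991/m(-45))/(-44) = (-193/1922 + 1991/((-⅑*(-45)³)))/(-44) = (-193*1/1922 + 1991/((-⅑*(-91125))))*(-1/44) = (-193/1922 + 1991/10125)*(-1/44) = (1872577/19460250)*(-1/44) = -1872577/856251000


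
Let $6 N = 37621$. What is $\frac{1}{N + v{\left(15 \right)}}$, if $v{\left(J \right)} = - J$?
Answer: $\frac{6}{37531} \approx 0.00015987$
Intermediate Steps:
$N = \frac{37621}{6}$ ($N = \frac{1}{6} \cdot 37621 = \frac{37621}{6} \approx 6270.2$)
$\frac{1}{N + v{\left(15 \right)}} = \frac{1}{\frac{37621}{6} - 15} = \frac{1}{\frac{37531}{6}} = \frac{6}{37531}$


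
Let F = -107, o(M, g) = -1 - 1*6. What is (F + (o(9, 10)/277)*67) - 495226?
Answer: -137207710/277 ≈ -4.9533e+5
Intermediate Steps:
o(M, g) = -7 (o(M, g) = -1 - 6 = -7)
(F + (o(9, 10)/277)*67) - 495226 = (-107 - 7/277*67) - 495226 = (-107 - 469/277) - 495226 = -30108/277 - 495226 = -137207710/277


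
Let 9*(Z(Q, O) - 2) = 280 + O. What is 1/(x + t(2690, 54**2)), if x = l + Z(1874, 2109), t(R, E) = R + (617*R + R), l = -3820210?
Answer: -9/19393493 ≈ -4.6407e-7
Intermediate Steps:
Z(Q, O) = 298/9 + O/9 (Z(Q, O) = 2 + (280 + O)/9 = 2 + (280/9 + O/9) = 298/9 + O/9)
t(R, E) = 619*R (t(R, E) = R + 618*R = 619*R)
x = -34379483/9 (x = -3820210 + (298/9 + (1/9)*2109) = -3820210 + (298/9 + 703/3) = -3820210 + 2407/9 = -34379483/9 ≈ -3.8199e+6)
1/(x + t(2690, 54**2)) = 1/(-34379483/9 + 619*2690) = 1/(-34379483/9 + 1665110) = 1/(-19393493/9) = -9/19393493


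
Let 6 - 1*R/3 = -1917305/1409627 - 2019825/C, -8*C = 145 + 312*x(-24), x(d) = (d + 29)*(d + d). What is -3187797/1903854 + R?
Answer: 8945898200276157575/13371207554913242 ≈ 669.04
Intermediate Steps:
x(d) = 2*d*(29 + d) (x(d) = (29 + d)*(2*d) = 2*d*(29 + d))
C = 74735/8 (C = -(145 + 312*(2*(-24)*(29 - 24)))/8 = -(145 + 312*(2*(-24)*5))/8 = -(145 + 312*(-240))/8 = -(145 - 74880)/8 = -⅛*(-74735) = 74735/8 ≈ 9341.9)
R = 14131787684667/21069694769 (R = 18 - 3*(-1917305/1409627 - 2019825/74735/8) = 18 - 3*(-1917305*1/1409627 - 2019825*8/74735) = 18 - 3*(-1917305/1409627 - 3231720/14947) = 18 - 3*(-4584177726275/21069694769) = 18 + 13752533178825/21069694769 = 14131787684667/21069694769 ≈ 670.72)
-3187797/1903854 + R = -3187797/1903854 + 14131787684667/21069694769 = -3187797*1/1903854 + 14131787684667/21069694769 = -1062599/634618 + 14131787684667/21069694769 = 8945898200276157575/13371207554913242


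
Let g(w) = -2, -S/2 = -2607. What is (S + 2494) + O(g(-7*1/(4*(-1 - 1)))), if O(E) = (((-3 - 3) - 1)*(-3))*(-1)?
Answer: 7687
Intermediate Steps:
S = 5214 (S = -2*(-2607) = 5214)
O(E) = -21 (O(E) = ((-6 - 1)*(-3))*(-1) = -7*(-3)*(-1) = 21*(-1) = -21)
(S + 2494) + O(g(-7*1/(4*(-1 - 1)))) = (5214 + 2494) - 21 = 7708 - 21 = 7687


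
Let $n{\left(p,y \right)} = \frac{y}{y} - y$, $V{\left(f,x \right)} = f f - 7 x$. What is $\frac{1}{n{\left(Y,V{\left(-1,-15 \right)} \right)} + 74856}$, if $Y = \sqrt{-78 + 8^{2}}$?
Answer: $\frac{1}{74751} \approx 1.3378 \cdot 10^{-5}$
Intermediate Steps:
$Y = i \sqrt{14}$ ($Y = \sqrt{-78 + 64} = \sqrt{-14} = i \sqrt{14} \approx 3.7417 i$)
$V{\left(f,x \right)} = f^{2} - 7 x$
$n{\left(p,y \right)} = 1 - y$
$\frac{1}{n{\left(Y,V{\left(-1,-15 \right)} \right)} + 74856} = \frac{1}{\left(1 - \left(\left(-1\right)^{2} - -105\right)\right) + 74856} = \frac{1}{\left(1 - \left(1 + 105\right)\right) + 74856} = \frac{1}{\left(1 - 106\right) + 74856} = \frac{1}{-105 + 74856} = \frac{1}{74751}$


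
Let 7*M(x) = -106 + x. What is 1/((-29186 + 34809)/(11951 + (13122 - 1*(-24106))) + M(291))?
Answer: 344253/9137476 ≈ 0.037675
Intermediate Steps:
M(x) = -106/7 + x/7 (M(x) = (-106 + x)/7 = -106/7 + x/7)
1/((-29186 + 34809)/(11951 + (13122 - 1*(-24106))) + M(291)) = 1/((-29186 + 34809)/(11951 + (13122 - 1*(-24106))) + (-106/7 + (⅐)*291)) = 1/(5623/(11951 + (13122 + 24106)) + (-106/7 + 291/7)) = 1/(5623/(11951 + 37228) + 185/7) = 1/(5623/49179 + 185/7) = 1/(9137476/344253) = 344253/9137476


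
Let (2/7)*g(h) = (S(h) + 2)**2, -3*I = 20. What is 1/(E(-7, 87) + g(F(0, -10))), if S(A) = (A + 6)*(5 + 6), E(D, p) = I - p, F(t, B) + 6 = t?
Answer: -3/239 ≈ -0.012552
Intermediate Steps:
I = -20/3 (I = -1/3*20 = -20/3 ≈ -6.6667)
F(t, B) = -6 + t
E(D, p) = -20/3 - p
S(A) = 66 + 11*A (S(A) = (6 + A)*11 = 66 + 11*A)
g(h) = 7*(68 + 11*h)**2/2 (g(h) = 7*((66 + 11*h) + 2)**2/2 = 7*(68 + 11*h)**2/2)
1/(E(-7, 87) + g(F(0, -10))) = 1/((-20/3 - 1*87) + 7*(68 + 11*(-6 + 0))**2/2) = 1/((-20/3 - 87) + 7*(68 + 11*(-6))**2/2) = 1/(-281/3 + 7*(68 - 66)**2/2) = 1/(-281/3 + (7/2)*2**2) = 1/(-281/3 + (7/2)*4) = 1/(-281/3 + 14) = 1/(-239/3) = -3/239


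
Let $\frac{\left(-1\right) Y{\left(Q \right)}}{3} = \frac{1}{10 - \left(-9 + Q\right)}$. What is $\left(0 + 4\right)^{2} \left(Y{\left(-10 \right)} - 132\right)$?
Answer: $- \frac{61296}{29} \approx -2113.7$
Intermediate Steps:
$Y{\left(Q \right)} = - \frac{3}{19 - Q}$ ($Y{\left(Q \right)} = - \frac{3}{10 - \left(-9 + Q\right)} = - \frac{3}{19 - Q}$)
$\left(0 + 4\right)^{2} \left(Y{\left(-10 \right)} - 132\right) = \left(0 + 4\right)^{2} \left(\frac{3}{-19 - 10} - 132\right) = 4^{2} \left(\frac{3}{-29} - 132\right) = 16 \left(3 \left(- \frac{1}{29}\right) - 132\right) = 16 \left(- \frac{3}{29} - 132\right) = 16 \left(- \frac{3831}{29}\right) = - \frac{61296}{29}$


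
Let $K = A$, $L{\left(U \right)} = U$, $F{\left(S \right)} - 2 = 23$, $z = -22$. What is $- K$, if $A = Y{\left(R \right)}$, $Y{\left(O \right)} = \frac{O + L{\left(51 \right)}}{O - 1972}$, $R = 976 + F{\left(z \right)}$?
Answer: $\frac{1052}{971} \approx 1.0834$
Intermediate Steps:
$F{\left(S \right)} = 25$ ($F{\left(S \right)} = 2 + 23 = 25$)
$R = 1001$ ($R = 976 + 25 = 1001$)
$Y{\left(O \right)} = \frac{51 + O}{-1972 + O}$ ($Y{\left(O \right)} = \frac{O + 51}{O - 1972} = \frac{51 + O}{-1972 + O}$)
$A = - \frac{1052}{971}$ ($A = \frac{51 + 1001}{-1972 + 1001} = \frac{1}{-971} \cdot 1052 = \left(- \frac{1}{971}\right) 1052 = - \frac{1052}{971} \approx -1.0834$)
$K = - \frac{1052}{971} \approx -1.0834$
$- K = \left(-1\right) \left(- \frac{1052}{971}\right) = \frac{1052}{971}$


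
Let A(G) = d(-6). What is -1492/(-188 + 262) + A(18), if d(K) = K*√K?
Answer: -746/37 - 6*I*√6 ≈ -20.162 - 14.697*I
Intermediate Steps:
d(K) = K^(3/2)
A(G) = -6*I*√6 (A(G) = (-6)^(3/2) = -6*I*√6)
-1492/(-188 + 262) + A(18) = -1492/(-188 + 262) - 6*I*√6 = -1492/74 - 6*I*√6 = (1/74)*(-1492) - 6*I*√6 = -746/37 - 6*I*√6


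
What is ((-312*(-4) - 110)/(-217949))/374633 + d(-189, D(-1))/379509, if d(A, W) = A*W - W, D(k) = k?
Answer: 15513236784988/30987246746590953 ≈ 0.00050063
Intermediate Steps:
d(A, W) = -W + A*W
((-312*(-4) - 110)/(-217949))/374633 + d(-189, D(-1))/379509 = ((-312*(-4) - 110)/(-217949))/374633 - (-1 - 189)/379509 = ((1248 - 110)*(-1/217949))*(1/374633) - 1*(-190)*(1/379509) = (1138*(-1/217949))*(1/374633) + 190*(1/379509) = -1138/217949*1/374633 + 190/379509 = -1138/81650887717 + 190/379509 = 15513236784988/30987246746590953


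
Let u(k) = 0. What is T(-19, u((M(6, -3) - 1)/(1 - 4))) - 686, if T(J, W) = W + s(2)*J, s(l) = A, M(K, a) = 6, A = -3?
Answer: -629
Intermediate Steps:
s(l) = -3
T(J, W) = W - 3*J
T(-19, u((M(6, -3) - 1)/(1 - 4))) - 686 = (0 - 3*(-19)) - 686 = (0 + 57) - 686 = 57 - 686 = -629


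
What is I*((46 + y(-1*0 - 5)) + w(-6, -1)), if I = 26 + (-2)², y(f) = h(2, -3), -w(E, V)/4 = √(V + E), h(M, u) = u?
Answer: 1290 - 120*I*√7 ≈ 1290.0 - 317.49*I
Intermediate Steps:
w(E, V) = -4*√(E + V) (w(E, V) = -4*√(V + E) = -4*√(E + V))
y(f) = -3
I = 30 (I = 26 + 4 = 30)
I*((46 + y(-1*0 - 5)) + w(-6, -1)) = 30*((46 - 3) - 4*√(-6 - 1)) = 30*(43 - 4*I*√7) = 1290 - 120*I*√7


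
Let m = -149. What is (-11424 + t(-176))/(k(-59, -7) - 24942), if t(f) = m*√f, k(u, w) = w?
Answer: 11424/24949 + 596*I*√11/24949 ≈ 0.45789 + 0.07923*I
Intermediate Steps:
t(f) = -149*√f
(-11424 + t(-176))/(k(-59, -7) - 24942) = (-11424 - 596*I*√11)/(-7 - 24942) = (-11424 - 596*I*√11)/(-24949) = (-11424 - 596*I*√11)*(-1/24949) = 11424/24949 + 596*I*√11/24949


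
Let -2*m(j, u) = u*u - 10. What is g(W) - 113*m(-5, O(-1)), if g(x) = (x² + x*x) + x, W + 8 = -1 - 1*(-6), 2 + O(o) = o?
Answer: -83/2 ≈ -41.500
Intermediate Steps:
O(o) = -2 + o
m(j, u) = 5 - u²/2 (m(j, u) = -(u*u - 10)/2 = -(u² - 10)/2 = -(-10 + u²)/2 = 5 - u²/2)
W = -3 (W = -8 + (-1 - 1*(-6)) = -8 + (-1 + 6) = -8 + 5 = -3)
g(x) = x + 2*x² (g(x) = (x² + x²) + x = 2*x² + x = x + 2*x²)
g(W) - 113*m(-5, O(-1)) = -3*(1 + 2*(-3)) - 113*(5 - (-2 - 1)²/2) = -3*(1 - 6) - 113*(5 - ½*(-3)²) = -3*(-5) - 113*(5 - ½*9) = 15 - 113*(5 - 9/2) = 15 - 113*½ = 15 - 113/2 = -83/2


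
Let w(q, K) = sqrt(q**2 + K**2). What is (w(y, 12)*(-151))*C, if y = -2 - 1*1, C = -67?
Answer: 30351*sqrt(17) ≈ 1.2514e+5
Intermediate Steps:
y = -3 (y = -2 - 1 = -3)
w(q, K) = sqrt(K**2 + q**2)
(w(y, 12)*(-151))*C = (sqrt(12**2 + (-3)**2)*(-151))*(-67) = (sqrt(144 + 9)*(-151))*(-67) = (sqrt(153)*(-151))*(-67) = ((3*sqrt(17))*(-151))*(-67) = -453*sqrt(17)*(-67) = 30351*sqrt(17)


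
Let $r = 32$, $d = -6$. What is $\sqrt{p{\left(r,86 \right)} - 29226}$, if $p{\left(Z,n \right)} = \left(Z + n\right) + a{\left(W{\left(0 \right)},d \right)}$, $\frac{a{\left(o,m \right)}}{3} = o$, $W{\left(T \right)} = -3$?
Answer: $i \sqrt{29117} \approx 170.64 i$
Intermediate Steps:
$a{\left(o,m \right)} = 3 o$
$p{\left(Z,n \right)} = -9 + Z + n$ ($p{\left(Z,n \right)} = \left(Z + n\right) + 3 \left(-3\right) = \left(Z + n\right) - 9 = -9 + Z + n$)
$\sqrt{p{\left(r,86 \right)} - 29226} = \sqrt{\left(-9 + 32 + 86\right) - 29226} = \sqrt{109 - 29226} = \sqrt{-29117} = i \sqrt{29117}$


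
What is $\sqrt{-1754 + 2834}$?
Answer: $6 \sqrt{30} \approx 32.863$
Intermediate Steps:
$\sqrt{-1754 + 2834} = \sqrt{1080} = 6 \sqrt{30}$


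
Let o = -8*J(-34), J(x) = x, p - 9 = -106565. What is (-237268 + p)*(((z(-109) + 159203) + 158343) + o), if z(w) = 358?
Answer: -109396545024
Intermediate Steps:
p = -106556 (p = 9 - 106565 = -106556)
o = 272 (o = -8*(-34) = 272)
(-237268 + p)*(((z(-109) + 159203) + 158343) + o) = (-237268 - 106556)*(((358 + 159203) + 158343) + 272) = -343824*((159561 + 158343) + 272) = -343824*(317904 + 272) = -343824*318176 = -109396545024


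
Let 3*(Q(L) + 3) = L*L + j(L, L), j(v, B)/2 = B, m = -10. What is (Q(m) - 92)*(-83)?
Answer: 17015/3 ≈ 5671.7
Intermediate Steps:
j(v, B) = 2*B
Q(L) = -3 + L²/3 + 2*L/3 (Q(L) = -3 + (L*L + 2*L)/3 = -3 + (L² + 2*L)/3 = -3 + (L²/3 + 2*L/3) = -3 + L²/3 + 2*L/3)
(Q(m) - 92)*(-83) = ((-3 + (⅓)*(-10)² + (⅔)*(-10)) - 92)*(-83) = ((-3 + (⅓)*100 - 20/3) - 92)*(-83) = ((-3 + 100/3 - 20/3) - 92)*(-83) = (71/3 - 92)*(-83) = -205/3*(-83) = 17015/3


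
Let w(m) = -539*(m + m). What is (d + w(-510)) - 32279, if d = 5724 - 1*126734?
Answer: 396491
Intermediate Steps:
w(m) = -1078*m
d = -121010 (d = 5724 - 126734 = -121010)
(d + w(-510)) - 32279 = (-121010 - 1078*(-510)) - 32279 = (-121010 + 549780) - 32279 = 428770 - 32279 = 396491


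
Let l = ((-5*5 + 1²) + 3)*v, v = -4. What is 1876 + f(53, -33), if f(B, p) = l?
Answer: 1960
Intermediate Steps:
l = 84 (l = ((-5*5 + 1²) + 3)*(-4) = ((-25 + 1) + 3)*(-4) = (-24 + 3)*(-4) = -21*(-4) = 84)
f(B, p) = 84
1876 + f(53, -33) = 1876 + 84 = 1960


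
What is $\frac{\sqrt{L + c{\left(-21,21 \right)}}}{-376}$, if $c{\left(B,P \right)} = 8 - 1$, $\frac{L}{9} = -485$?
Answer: $- \frac{i \sqrt{4358}}{376} \approx - 0.17557 i$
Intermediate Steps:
$L = -4365$ ($L = 9 \left(-485\right) = -4365$)
$c{\left(B,P \right)} = 7$ ($c{\left(B,P \right)} = 8 - 1 = 7$)
$\frac{\sqrt{L + c{\left(-21,21 \right)}}}{-376} = \frac{\sqrt{-4365 + 7}}{-376} = \sqrt{-4358} \left(- \frac{1}{376}\right) = i \sqrt{4358} \left(- \frac{1}{376}\right) = - \frac{i \sqrt{4358}}{376}$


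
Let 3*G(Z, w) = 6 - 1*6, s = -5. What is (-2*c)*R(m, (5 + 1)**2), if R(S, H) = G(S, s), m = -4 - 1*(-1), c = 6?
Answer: 0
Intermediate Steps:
G(Z, w) = 0 (G(Z, w) = (6 - 1*6)/3 = (6 - 6)/3 = (1/3)*0 = 0)
m = -3 (m = -4 + 1 = -3)
R(S, H) = 0
(-2*c)*R(m, (5 + 1)**2) = -2*6*0 = -12*0 = 0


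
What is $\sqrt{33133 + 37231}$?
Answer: $14 \sqrt{359} \approx 265.26$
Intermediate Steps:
$\sqrt{33133 + 37231} = \sqrt{70364} = 14 \sqrt{359}$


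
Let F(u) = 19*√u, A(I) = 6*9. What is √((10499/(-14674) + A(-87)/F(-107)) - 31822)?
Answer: √(-28321028607226064622 - 23638949231832*I*√107)/29832242 ≈ 0.0007701 - 178.39*I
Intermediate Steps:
A(I) = 54
√((10499/(-14674) + A(-87)/F(-107)) - 31822) = √((10499/(-14674) + 54/((19*√(-107)))) - 31822) = √((10499*(-1/14674) + 54/((19*(I*√107)))) - 31822) = √((-10499/14674 + 54/((19*I*√107))) - 31822) = √((-10499/14674 + 54*(-I*√107/2033)) - 31822) = √((-10499/14674 - 54*I*√107/2033) - 31822) = √(-466966527/14674 - 54*I*√107/2033)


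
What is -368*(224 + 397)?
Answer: -228528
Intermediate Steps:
-368*(224 + 397) = -368*621 = -228528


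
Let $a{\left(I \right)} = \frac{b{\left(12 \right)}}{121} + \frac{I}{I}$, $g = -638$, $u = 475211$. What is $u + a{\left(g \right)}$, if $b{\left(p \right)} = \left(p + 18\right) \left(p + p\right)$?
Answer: $\frac{57501372}{121} \approx 4.7522 \cdot 10^{5}$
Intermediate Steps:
$b{\left(p \right)} = 2 p \left(18 + p\right)$ ($b{\left(p \right)} = \left(18 + p\right) 2 p = 2 p \left(18 + p\right)$)
$a{\left(I \right)} = \frac{841}{121}$ ($a{\left(I \right)} = \frac{2 \cdot 12 \left(18 + 12\right)}{121} + \frac{I}{I} = 2 \cdot 12 \cdot 30 \cdot \frac{1}{121} + 1 = 720 \cdot \frac{1}{121} + 1 = \frac{720}{121} + 1 = \frac{841}{121}$)
$u + a{\left(g \right)} = 475211 + \frac{841}{121} = \frac{57501372}{121}$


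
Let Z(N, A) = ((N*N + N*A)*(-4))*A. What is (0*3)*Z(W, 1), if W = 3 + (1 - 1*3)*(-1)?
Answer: 0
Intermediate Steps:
W = 5 (W = 3 + (1 - 3)*(-1) = 3 - 2*(-1) = 3 + 2 = 5)
Z(N, A) = A*(-4*N² - 4*A*N) (Z(N, A) = ((N² + A*N)*(-4))*A = (-4*N² - 4*A*N)*A = A*(-4*N² - 4*A*N))
(0*3)*Z(W, 1) = (0*3)*(-4*1*5*(1 + 5)) = 0*(-4*1*5*6) = 0*(-120) = 0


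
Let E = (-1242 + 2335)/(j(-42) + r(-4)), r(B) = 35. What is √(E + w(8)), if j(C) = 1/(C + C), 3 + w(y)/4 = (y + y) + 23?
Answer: 2*√378416823/2939 ≈ 13.238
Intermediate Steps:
w(y) = 80 + 8*y (w(y) = -12 + 4*((y + y) + 23) = -12 + 4*(2*y + 23) = -12 + 4*(23 + 2*y) = -12 + (92 + 8*y) = 80 + 8*y)
j(C) = 1/(2*C)
E = 91812/2939 (E = (-1242 + 2335)/((½)/(-42) + 35) = 1093/((½)*(-1/42) + 35) = 1093/(-1/84 + 35) = 1093/(2939/84) = 1093*(84/2939) = 91812/2939 ≈ 31.239)
√(E + w(8)) = √(91812/2939 + (80 + 8*8)) = √(91812/2939 + (80 + 64)) = √(91812/2939 + 144) = √(515028/2939) = 2*√378416823/2939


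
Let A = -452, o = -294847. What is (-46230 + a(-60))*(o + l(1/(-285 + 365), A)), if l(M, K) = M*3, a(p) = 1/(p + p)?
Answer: 130855464320957/9600 ≈ 1.3631e+10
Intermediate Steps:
a(p) = 1/(2*p)
l(M, K) = 3*M
(-46230 + a(-60))*(o + l(1/(-285 + 365), A)) = (-46230 + (½)/(-60))*(-294847 + 3/(-285 + 365)) = (-46230 + (½)*(-1/60))*(-294847 + 3/80) = (-46230 - 1/120)*(-294847 + 3*(1/80)) = -5547601*(-294847 + 3/80)/120 = -5547601/120*(-23587757/80) = 130855464320957/9600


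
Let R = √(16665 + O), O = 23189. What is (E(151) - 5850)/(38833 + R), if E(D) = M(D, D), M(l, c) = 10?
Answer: -45356944/301592407 + 1168*√39854/301592407 ≈ -0.14962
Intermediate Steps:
E(D) = 10
R = √39854 (R = √(16665 + 23189) = √39854 ≈ 199.63)
(E(151) - 5850)/(38833 + R) = (10 - 5850)/(38833 + √39854) = -5840/(38833 + √39854)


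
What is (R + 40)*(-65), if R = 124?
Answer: -10660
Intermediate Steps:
(R + 40)*(-65) = (124 + 40)*(-65) = 164*(-65) = -10660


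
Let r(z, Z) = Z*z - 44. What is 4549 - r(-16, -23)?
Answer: 4225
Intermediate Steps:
r(z, Z) = -44 + Z*z
4549 - r(-16, -23) = 4549 - (-44 - 23*(-16)) = 4549 - (-44 + 368) = 4549 - 1*324 = 4549 - 324 = 4225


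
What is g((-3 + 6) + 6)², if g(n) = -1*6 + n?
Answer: 9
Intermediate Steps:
g(n) = -6 + n
g((-3 + 6) + 6)² = (-6 + ((-3 + 6) + 6))² = (-6 + (3 + 6))² = (-6 + 9)² = 3² = 9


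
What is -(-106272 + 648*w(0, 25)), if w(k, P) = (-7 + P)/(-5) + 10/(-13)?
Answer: 7091712/65 ≈ 1.0910e+5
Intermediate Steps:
w(k, P) = 41/65 - P/5 (w(k, P) = (-7 + P)*(-1/5) + 10*(-1/13) = (7/5 - P/5) - 10/13 = 41/65 - P/5)
-(-106272 + 648*w(0, 25)) = -(-6881112/65 - 3240) = -648/(1/((41/65 - 5) - 164)) = -648/(1/(-284/65 - 164)) = -648/(1/(-10944/65)) = -648/(-65/10944) = -648*(-10944/65) = 7091712/65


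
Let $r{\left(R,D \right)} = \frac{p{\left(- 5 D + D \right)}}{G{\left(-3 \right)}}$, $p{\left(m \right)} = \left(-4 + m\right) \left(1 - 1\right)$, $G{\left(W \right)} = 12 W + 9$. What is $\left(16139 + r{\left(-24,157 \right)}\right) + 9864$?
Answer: $26003$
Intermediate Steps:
$G{\left(W \right)} = 9 + 12 W$
$p{\left(m \right)} = 0$ ($p{\left(m \right)} = \left(-4 + m\right) 0 = 0$)
$r{\left(R,D \right)} = 0$ ($r{\left(R,D \right)} = \frac{0}{9 + 12 \left(-3\right)} = \frac{0}{9 - 36} = \frac{0}{-27} = 0 \left(- \frac{1}{27}\right) = 0$)
$\left(16139 + r{\left(-24,157 \right)}\right) + 9864 = \left(16139 + 0\right) + 9864 = 16139 + 9864 = 26003$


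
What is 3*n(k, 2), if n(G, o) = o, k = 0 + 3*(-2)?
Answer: 6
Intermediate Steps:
k = -6 (k = 0 - 6 = -6)
3*n(k, 2) = 3*2 = 6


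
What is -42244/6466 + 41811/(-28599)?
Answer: -246414347/30820189 ≈ -7.9952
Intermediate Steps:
-42244/6466 + 41811/(-28599) = -42244*1/6466 + 41811*(-1/28599) = -21122/3233 - 13937/9533 = -246414347/30820189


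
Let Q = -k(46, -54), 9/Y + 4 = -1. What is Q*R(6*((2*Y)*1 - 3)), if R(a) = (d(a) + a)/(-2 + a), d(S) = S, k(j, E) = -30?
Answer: 1485/26 ≈ 57.115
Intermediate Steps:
Y = -9/5 (Y = 9/(-4 - 1) = 9/(-5) = 9*(-1/5) = -9/5 ≈ -1.8000)
R(a) = 2*a/(-2 + a) (R(a) = (a + a)/(-2 + a) = (2*a)/(-2 + a) = 2*a/(-2 + a))
Q = 30 (Q = -1*(-30) = 30)
Q*R(6*((2*Y)*1 - 3)) = 30*(2*(6*((2*(-9/5))*1 - 3))/(-2 + 6*((2*(-9/5))*1 - 3))) = 30*(2*(6*(-18/5*1 - 3))/(-2 + 6*(-18/5*1 - 3))) = 30*(2*(6*(-18/5 - 3))/(-2 + 6*(-18/5 - 3))) = 30*(2*(6*(-33/5))/(-2 + 6*(-33/5))) = 30*(2*(-198/5)/(-2 - 198/5)) = 30*(2*(-198/5)/(-208/5)) = 30*(2*(-198/5)*(-5/208)) = 30*(99/52) = 1485/26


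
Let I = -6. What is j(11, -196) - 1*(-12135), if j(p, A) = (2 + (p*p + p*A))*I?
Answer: 24333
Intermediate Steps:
j(p, A) = -12 - 6*p² - 6*A*p (j(p, A) = (2 + (p*p + p*A))*(-6) = (2 + (p² + A*p))*(-6) = (2 + p² + A*p)*(-6) = -12 - 6*p² - 6*A*p)
j(11, -196) - 1*(-12135) = (-12 - 6*11² - 6*(-196)*11) - 1*(-12135) = (-12 - 6*121 + 12936) + 12135 = (-12 - 726 + 12936) + 12135 = 12198 + 12135 = 24333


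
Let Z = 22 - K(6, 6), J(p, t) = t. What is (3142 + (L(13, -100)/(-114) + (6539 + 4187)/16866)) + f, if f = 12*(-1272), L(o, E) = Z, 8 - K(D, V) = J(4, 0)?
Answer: -1942189474/160227 ≈ -12121.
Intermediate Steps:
K(D, V) = 8 (K(D, V) = 8 - 1*0 = 8 + 0 = 8)
Z = 14 (Z = 22 - 1*8 = 22 - 8 = 14)
L(o, E) = 14
f = -15264
(3142 + (L(13, -100)/(-114) + (6539 + 4187)/16866)) + f = (3142 + (14/(-114) + (6539 + 4187)/16866)) - 15264 = (3142 + (14*(-1/114) + 10726*(1/16866))) - 15264 = (3142 + (-7/57 + 5363/8433)) - 15264 = (3142 + 82220/160227) - 15264 = 503515454/160227 - 15264 = -1942189474/160227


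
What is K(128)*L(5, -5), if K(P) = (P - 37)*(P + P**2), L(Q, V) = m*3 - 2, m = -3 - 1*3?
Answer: -30051840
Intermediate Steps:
m = -6 (m = -3 - 3 = -6)
L(Q, V) = -20 (L(Q, V) = -6*3 - 2 = -18 - 2 = -20)
K(P) = (-37 + P)*(P + P**2)
K(128)*L(5, -5) = (128*(-37 + 128**2 - 36*128))*(-20) = (128*(-37 + 16384 - 4608))*(-20) = (128*11739)*(-20) = 1502592*(-20) = -30051840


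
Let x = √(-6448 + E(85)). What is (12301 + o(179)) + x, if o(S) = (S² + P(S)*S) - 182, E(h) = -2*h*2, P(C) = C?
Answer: 76201 + 2*I*√1697 ≈ 76201.0 + 82.389*I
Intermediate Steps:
E(h) = -4*h
o(S) = -182 + 2*S² (o(S) = (S² + S*S) - 182 = (S² + S²) - 182 = 2*S² - 182 = -182 + 2*S²)
x = 2*I*√1697 (x = √(-6448 - 4*85) = √(-6448 - 340) = √(-6788) = 2*I*√1697 ≈ 82.389*I)
(12301 + o(179)) + x = (12301 + (-182 + 2*179²)) + 2*I*√1697 = (12301 + (-182 + 2*32041)) + 2*I*√1697 = (12301 + (-182 + 64082)) + 2*I*√1697 = (12301 + 63900) + 2*I*√1697 = 76201 + 2*I*√1697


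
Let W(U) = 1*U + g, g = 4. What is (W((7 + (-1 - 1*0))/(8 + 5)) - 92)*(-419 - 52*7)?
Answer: 891054/13 ≈ 68543.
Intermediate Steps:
W(U) = 4 + U (W(U) = 1*U + 4 = U + 4 = 4 + U)
(W((7 + (-1 - 1*0))/(8 + 5)) - 92)*(-419 - 52*7) = ((4 + (7 + (-1 - 1*0))/(8 + 5)) - 92)*(-419 - 52*7) = ((4 + (7 + (-1 + 0))/13) - 92)*(-419 - 364) = ((4 + (7 - 1)*(1/13)) - 92)*(-783) = ((4 + 6*(1/13)) - 92)*(-783) = ((4 + 6/13) - 92)*(-783) = (58/13 - 92)*(-783) = -1138/13*(-783) = 891054/13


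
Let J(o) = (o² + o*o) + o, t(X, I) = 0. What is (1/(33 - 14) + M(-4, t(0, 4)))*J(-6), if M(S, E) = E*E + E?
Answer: 66/19 ≈ 3.4737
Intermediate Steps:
J(o) = o + 2*o² (J(o) = (o² + o²) + o = 2*o² + o = o + 2*o²)
M(S, E) = E + E² (M(S, E) = E² + E = E + E²)
(1/(33 - 14) + M(-4, t(0, 4)))*J(-6) = (1/(33 - 14) + 0*(1 + 0))*(-6*(1 + 2*(-6))) = (1/19 + 0*1)*(-6*(1 - 12)) = (1/19 + 0)*(-6*(-11)) = (1/19)*66 = 66/19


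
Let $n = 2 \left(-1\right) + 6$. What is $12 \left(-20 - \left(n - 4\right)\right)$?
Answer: $-240$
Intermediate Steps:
$n = 4$ ($n = -2 + 6 = 4$)
$12 \left(-20 - \left(n - 4\right)\right) = 12 \left(-20 - \left(4 - 4\right)\right) = 12 \left(-20 - 0\right) = 12 \left(-20 + 0\right) = 12 \left(-20\right) = -240$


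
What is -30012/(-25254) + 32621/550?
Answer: 2295949/37950 ≈ 60.499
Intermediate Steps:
-30012/(-25254) + 32621/550 = -30012*(-1/25254) + 32621*(1/550) = 82/69 + 32621/550 = 2295949/37950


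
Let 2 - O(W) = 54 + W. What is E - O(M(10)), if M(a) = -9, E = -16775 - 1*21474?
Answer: -38206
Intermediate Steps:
E = -38249 (E = -16775 - 21474 = -38249)
O(W) = -52 - W (O(W) = 2 - (54 + W) = 2 + (-54 - W) = -52 - W)
E - O(M(10)) = -38249 - (-52 - 1*(-9)) = -38249 - (-52 + 9) = -38249 - 1*(-43) = -38249 + 43 = -38206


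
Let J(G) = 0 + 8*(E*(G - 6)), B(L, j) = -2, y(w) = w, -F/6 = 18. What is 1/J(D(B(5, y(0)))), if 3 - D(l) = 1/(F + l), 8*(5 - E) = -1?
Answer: -110/13489 ≈ -0.0081548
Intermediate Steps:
F = -108 (F = -6*18 = -108)
E = 41/8 (E = 5 - ⅛*(-1) = 5 + ⅛ = 41/8 ≈ 5.1250)
D(l) = 3 - 1/(-108 + l)
J(G) = -246 + 41*G (J(G) = 0 + 8*(41*(G - 6)/8) = 0 + 8*(41*(-6 + G)/8) = 0 + 8*(-123/4 + 41*G/8) = 0 + (-246 + 41*G) = -246 + 41*G)
1/J(D(B(5, y(0)))) = 1/(-246 + 41*((-325 + 3*(-2))/(-108 - 2))) = 1/(-246 + 41*((-325 - 6)/(-110))) = 1/(-246 + 41*(-1/110*(-331))) = 1/(-246 + 41*(331/110)) = 1/(-246 + 13571/110) = 1/(-13489/110) = -110/13489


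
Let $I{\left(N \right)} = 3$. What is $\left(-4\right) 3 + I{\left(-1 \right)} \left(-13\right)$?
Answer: $-51$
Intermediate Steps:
$\left(-4\right) 3 + I{\left(-1 \right)} \left(-13\right) = \left(-4\right) 3 + 3 \left(-13\right) = -12 - 39 = -51$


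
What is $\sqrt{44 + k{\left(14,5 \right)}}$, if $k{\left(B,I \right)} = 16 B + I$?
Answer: $\sqrt{273} \approx 16.523$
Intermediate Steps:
$k{\left(B,I \right)} = I + 16 B$
$\sqrt{44 + k{\left(14,5 \right)}} = \sqrt{44 + \left(5 + 16 \cdot 14\right)} = \sqrt{44 + \left(5 + 224\right)} = \sqrt{44 + 229} = \sqrt{273}$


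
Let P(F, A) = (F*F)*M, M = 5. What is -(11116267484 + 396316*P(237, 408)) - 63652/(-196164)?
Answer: -6003581295694751/49041 ≈ -1.2242e+11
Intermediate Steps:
P(F, A) = 5*F**2 (P(F, A) = (F*F)*5 = F**2*5 = 5*F**2)
-(11116267484 + 396316*P(237, 408)) - 63652/(-196164) = -396316/(1/(5*237**2 + 28049)) - 63652/(-196164) = -396316/(1/(5*56169 + 28049)) - 63652*(-1/196164) = -396316/(1/(280845 + 28049)) + 15913/49041 = -396316/(1/308894) + 15913/49041 = -396316/1/308894 + 15913/49041 = -396316*308894 + 15913/49041 = -122419634504 + 15913/49041 = -6003581295694751/49041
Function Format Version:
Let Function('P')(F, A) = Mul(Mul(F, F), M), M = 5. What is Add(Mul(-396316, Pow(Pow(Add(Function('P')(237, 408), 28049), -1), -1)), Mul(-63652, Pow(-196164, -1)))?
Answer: Rational(-6003581295694751, 49041) ≈ -1.2242e+11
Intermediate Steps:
Function('P')(F, A) = Mul(5, Pow(F, 2)) (Function('P')(F, A) = Mul(Mul(F, F), 5) = Mul(Pow(F, 2), 5) = Mul(5, Pow(F, 2)))
Add(Mul(-396316, Pow(Pow(Add(Function('P')(237, 408), 28049), -1), -1)), Mul(-63652, Pow(-196164, -1))) = Add(Mul(-396316, Pow(Pow(Add(Mul(5, Pow(237, 2)), 28049), -1), -1)), Mul(-63652, Pow(-196164, -1))) = Add(Mul(-396316, Pow(Pow(Add(Mul(5, 56169), 28049), -1), -1)), Mul(-63652, Rational(-1, 196164))) = Add(Mul(-396316, Pow(Pow(Add(280845, 28049), -1), -1)), Rational(15913, 49041)) = Add(Mul(-396316, Pow(Pow(308894, -1), -1)), Rational(15913, 49041)) = Add(Mul(-396316, Pow(Rational(1, 308894), -1)), Rational(15913, 49041)) = Add(Mul(-396316, 308894), Rational(15913, 49041)) = Add(-122419634504, Rational(15913, 49041)) = Rational(-6003581295694751, 49041)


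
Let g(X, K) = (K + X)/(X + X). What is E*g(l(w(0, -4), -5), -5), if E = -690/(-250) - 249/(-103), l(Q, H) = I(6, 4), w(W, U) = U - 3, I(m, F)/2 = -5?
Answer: 9999/2575 ≈ 3.8831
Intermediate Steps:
I(m, F) = -10 (I(m, F) = 2*(-5) = -10)
w(W, U) = -3 + U
l(Q, H) = -10
g(X, K) = (K + X)/(2*X) (g(X, K) = (K + X)/((2*X)) = (K + X)*(1/(2*X)) = (K + X)/(2*X))
E = 13332/2575 (E = -690*(-1/250) - 249*(-1/103) = 69/25 + 249/103 = 13332/2575 ≈ 5.1775)
E*g(l(w(0, -4), -5), -5) = 13332*((½)*(-5 - 10)/(-10))/2575 = 13332*((½)*(-⅒)*(-15))/2575 = (13332/2575)*(¾) = 9999/2575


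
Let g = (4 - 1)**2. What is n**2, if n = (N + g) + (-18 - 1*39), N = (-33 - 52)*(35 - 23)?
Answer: 1140624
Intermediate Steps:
N = -1020 (N = -85*12 = -1020)
g = 9 (g = 3**2 = 9)
n = -1068 (n = (-1020 + 9) + (-18 - 1*39) = -1011 + (-18 - 39) = -1011 - 57 = -1068)
n**2 = (-1068)**2 = 1140624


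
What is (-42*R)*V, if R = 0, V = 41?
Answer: 0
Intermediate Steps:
(-42*R)*V = -42*0*41 = 0*41 = 0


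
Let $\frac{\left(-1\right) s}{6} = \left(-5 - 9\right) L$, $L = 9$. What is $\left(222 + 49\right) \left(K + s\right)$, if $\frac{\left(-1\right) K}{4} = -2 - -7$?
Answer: $199456$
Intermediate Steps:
$K = -20$ ($K = - 4 \left(-2 - -7\right) = - 4 \left(-2 + 7\right) = \left(-4\right) 5 = -20$)
$s = 756$ ($s = - 6 \left(-5 - 9\right) 9 = - 6 \left(\left(-14\right) 9\right) = \left(-6\right) \left(-126\right) = 756$)
$\left(222 + 49\right) \left(K + s\right) = \left(222 + 49\right) \left(-20 + 756\right) = 271 \cdot 736 = 199456$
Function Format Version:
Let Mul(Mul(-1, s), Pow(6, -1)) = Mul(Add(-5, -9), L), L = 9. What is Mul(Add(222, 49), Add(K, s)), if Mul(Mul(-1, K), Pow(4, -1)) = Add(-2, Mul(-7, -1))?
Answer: 199456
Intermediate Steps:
K = -20 (K = Mul(-4, Add(-2, Mul(-7, -1))) = Mul(-4, Add(-2, 7)) = Mul(-4, 5) = -20)
s = 756 (s = Mul(-6, Mul(Add(-5, -9), 9)) = Mul(-6, Mul(-14, 9)) = Mul(-6, -126) = 756)
Mul(Add(222, 49), Add(K, s)) = Mul(Add(222, 49), Add(-20, 756)) = Mul(271, 736) = 199456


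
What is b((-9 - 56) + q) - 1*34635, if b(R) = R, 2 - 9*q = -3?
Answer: -312295/9 ≈ -34699.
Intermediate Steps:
q = 5/9 (q = 2/9 - ⅑*(-3) = 2/9 + ⅓ = 5/9 ≈ 0.55556)
b((-9 - 56) + q) - 1*34635 = ((-9 - 56) + 5/9) - 1*34635 = (-65 + 5/9) - 34635 = -580/9 - 34635 = -312295/9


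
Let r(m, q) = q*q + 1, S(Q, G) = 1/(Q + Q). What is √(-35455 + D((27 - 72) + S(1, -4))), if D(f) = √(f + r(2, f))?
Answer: √(-141820 + 2*√7747)/2 ≈ 188.18*I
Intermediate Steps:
S(Q, G) = 1/(2*Q)
r(m, q) = 1 + q² (r(m, q) = q² + 1 = 1 + q²)
D(f) = √(1 + f + f²) (D(f) = √(f + (1 + f²)) = √(1 + f + f²))
√(-35455 + D((27 - 72) + S(1, -4))) = √(-35455 + √(1 + ((27 - 72) + (½)/1) + ((27 - 72) + (½)/1)²)) = √(-35455 + √(1 + (-45 + (½)*1) + (-45 + (½)*1)²)) = √(-35455 + √(1 + (-45 + ½) + (-45 + ½)²)) = √(-35455 + √(1 - 89/2 + (-89/2)²)) = √(-35455 + √(1 - 89/2 + 7921/4)) = √(-35455 + √(7747/4)) = √(-35455 + √7747/2)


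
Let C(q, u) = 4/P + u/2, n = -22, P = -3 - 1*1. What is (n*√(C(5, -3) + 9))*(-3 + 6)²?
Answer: -99*√26 ≈ -504.80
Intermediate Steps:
P = -4 (P = -3 - 1 = -4)
C(q, u) = -1 + u/2 (C(q, u) = 4/(-4) + u/2 = 4*(-¼) + u*(½) = -1 + u/2)
(n*√(C(5, -3) + 9))*(-3 + 6)² = (-22*√((-1 + (½)*(-3)) + 9))*(-3 + 6)² = -22*√((-1 - 3/2) + 9)*3² = -22*√(-5/2 + 9)*9 = -11*√26*9 = -99*√26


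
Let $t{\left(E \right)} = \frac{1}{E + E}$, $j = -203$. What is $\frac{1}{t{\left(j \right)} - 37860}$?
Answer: $- \frac{406}{15371161} \approx -2.6413 \cdot 10^{-5}$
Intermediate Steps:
$t{\left(E \right)} = \frac{1}{2 E}$
$\frac{1}{t{\left(j \right)} - 37860} = \frac{1}{\frac{1}{2 \left(-203\right)} - 37860} = \frac{1}{\frac{1}{2} \left(- \frac{1}{203}\right) - 37860} = \frac{1}{- \frac{1}{406} - 37860} = \frac{1}{- \frac{15371161}{406}} = - \frac{406}{15371161}$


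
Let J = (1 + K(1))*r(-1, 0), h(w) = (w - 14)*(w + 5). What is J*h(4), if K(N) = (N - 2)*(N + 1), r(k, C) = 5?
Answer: 450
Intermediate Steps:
h(w) = (-14 + w)*(5 + w)
K(N) = (1 + N)*(-2 + N) (K(N) = (-2 + N)*(1 + N) = (1 + N)*(-2 + N))
J = -5 (J = (1 + (-2 + 1² - 1*1))*5 = (1 + (-2 + 1 - 1))*5 = (1 - 2)*5 = -1*5 = -5)
J*h(4) = -5*(-70 + 4² - 9*4) = -5*(-70 + 16 - 36) = -5*(-90) = 450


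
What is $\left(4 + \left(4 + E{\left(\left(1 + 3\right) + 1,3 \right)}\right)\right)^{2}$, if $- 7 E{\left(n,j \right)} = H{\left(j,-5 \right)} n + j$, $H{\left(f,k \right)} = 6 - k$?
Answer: $\frac{4}{49} \approx 0.081633$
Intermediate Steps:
$E{\left(n,j \right)} = - \frac{11 n}{7} - \frac{j}{7}$ ($E{\left(n,j \right)} = - \frac{\left(6 - -5\right) n + j}{7} = - \frac{\left(6 + 5\right) n + j}{7} = - \frac{11 n + j}{7} = - \frac{j + 11 n}{7} = - \frac{11 n}{7} - \frac{j}{7}$)
$\left(4 + \left(4 + E{\left(\left(1 + 3\right) + 1,3 \right)}\right)\right)^{2} = \left(4 + \left(4 - \left(\frac{3}{7} + \frac{11 \left(\left(1 + 3\right) + 1\right)}{7}\right)\right)\right)^{2} = \left(4 + \left(4 - \left(\frac{3}{7} + \frac{11 \left(4 + 1\right)}{7}\right)\right)\right)^{2} = \left(4 + \left(4 - \frac{58}{7}\right)\right)^{2} = \left(4 - \frac{30}{7}\right)^{2} = \left(- \frac{2}{7}\right)^{2} = \frac{4}{49}$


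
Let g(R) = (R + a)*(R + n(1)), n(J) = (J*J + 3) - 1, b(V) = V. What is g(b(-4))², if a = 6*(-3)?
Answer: 484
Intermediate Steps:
a = -18
n(J) = 2 + J² (n(J) = (J² + 3) - 1 = (3 + J²) - 1 = 2 + J²)
g(R) = (-18 + R)*(3 + R) (g(R) = (R - 18)*(R + (2 + 1²)) = (-18 + R)*(R + (2 + 1)) = (-18 + R)*(R + 3) = (-18 + R)*(3 + R))
g(b(-4))² = (-54 + (-4)² - 15*(-4))² = (-54 + 16 + 60)² = 22² = 484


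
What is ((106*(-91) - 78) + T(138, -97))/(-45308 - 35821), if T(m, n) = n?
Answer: 9821/81129 ≈ 0.12105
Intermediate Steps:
((106*(-91) - 78) + T(138, -97))/(-45308 - 35821) = ((106*(-91) - 78) - 97)/(-45308 - 35821) = ((-9646 - 78) - 97)/(-81129) = (-9724 - 97)*(-1/81129) = -9821*(-1/81129) = 9821/81129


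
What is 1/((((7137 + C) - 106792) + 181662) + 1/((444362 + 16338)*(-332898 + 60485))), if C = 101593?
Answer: 125500669100/23041922846759999 ≈ 5.4466e-6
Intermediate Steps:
1/((((7137 + C) - 106792) + 181662) + 1/((444362 + 16338)*(-332898 + 60485))) = 1/((((7137 + 101593) - 106792) + 181662) + 1/((444362 + 16338)*(-332898 + 60485))) = 1/(((108730 - 106792) + 181662) + 1/(460700*(-272413))) = 1/((1938 + 181662) + 1/(-125500669100)) = 1/(183600 - 1/125500669100) = 1/(23041922846759999/125500669100) = 125500669100/23041922846759999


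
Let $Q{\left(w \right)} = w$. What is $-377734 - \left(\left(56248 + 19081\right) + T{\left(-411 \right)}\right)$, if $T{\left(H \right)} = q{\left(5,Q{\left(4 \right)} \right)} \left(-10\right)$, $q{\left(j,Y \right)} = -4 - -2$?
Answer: $-453083$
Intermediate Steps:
$q{\left(j,Y \right)} = -2$ ($q{\left(j,Y \right)} = -4 + 2 = -2$)
$T{\left(H \right)} = 20$ ($T{\left(H \right)} = \left(-2\right) \left(-10\right) = 20$)
$-377734 - \left(\left(56248 + 19081\right) + T{\left(-411 \right)}\right) = -377734 - \left(\left(56248 + 19081\right) + 20\right) = -377734 - \left(75329 + 20\right) = -377734 - 75349 = -453083$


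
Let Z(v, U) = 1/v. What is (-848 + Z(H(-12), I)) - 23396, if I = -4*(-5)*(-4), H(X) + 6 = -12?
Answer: -436393/18 ≈ -24244.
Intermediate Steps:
H(X) = -18 (H(X) = -6 - 12 = -18)
I = -80 (I = 20*(-4) = -80)
(-848 + Z(H(-12), I)) - 23396 = (-848 + 1/(-18)) - 23396 = (-848 - 1/18) - 23396 = -15265/18 - 23396 = -436393/18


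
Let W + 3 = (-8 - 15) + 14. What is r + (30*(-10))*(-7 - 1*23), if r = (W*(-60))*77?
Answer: 64440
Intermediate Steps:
W = -12 (W = -3 + ((-8 - 15) + 14) = -3 + (-23 + 14) = -3 - 9 = -12)
r = 55440 (r = -12*(-60)*77 = 720*77 = 55440)
r + (30*(-10))*(-7 - 1*23) = 55440 + (30*(-10))*(-7 - 1*23) = 55440 - 300*(-7 - 23) = 55440 - 300*(-30) = 55440 + 9000 = 64440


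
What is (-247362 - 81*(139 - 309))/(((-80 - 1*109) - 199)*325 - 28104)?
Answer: 58398/38551 ≈ 1.5148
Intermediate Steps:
(-247362 - 81*(139 - 309))/(((-80 - 1*109) - 199)*325 - 28104) = (-247362 - 81*(-170))/(((-80 - 109) - 199)*325 - 28104) = (-247362 + 13770)/((-189 - 199)*325 - 28104) = -233592/(-388*325 - 28104) = -233592/(-126100 - 28104) = -233592/(-154204) = -233592*(-1/154204) = 58398/38551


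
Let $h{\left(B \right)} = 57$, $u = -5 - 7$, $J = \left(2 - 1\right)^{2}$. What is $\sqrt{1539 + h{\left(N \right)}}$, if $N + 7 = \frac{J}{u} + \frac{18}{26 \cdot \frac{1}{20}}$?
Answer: $2 \sqrt{399} \approx 39.95$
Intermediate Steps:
$J = 1$ ($J = 1^{2} = 1$)
$u = -12$ ($u = -5 - 7 = -12$)
$N = \frac{1055}{156}$ ($N = -7 + \left(1 \frac{1}{-12} + \frac{18}{26 \cdot \frac{1}{20}}\right) = -7 + \left(1 \left(- \frac{1}{12}\right) + \frac{18}{26 \cdot \frac{1}{20}}\right) = -7 - \left(\frac{1}{12} - \frac{18}{\frac{13}{10}}\right) = -7 + \left(- \frac{1}{12} + 18 \cdot \frac{10}{13}\right) = -7 + \left(- \frac{1}{12} + \frac{180}{13}\right) = -7 + \frac{2147}{156} = \frac{1055}{156} \approx 6.7628$)
$\sqrt{1539 + h{\left(N \right)}} = \sqrt{1539 + 57} = \sqrt{1596} = 2 \sqrt{399}$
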